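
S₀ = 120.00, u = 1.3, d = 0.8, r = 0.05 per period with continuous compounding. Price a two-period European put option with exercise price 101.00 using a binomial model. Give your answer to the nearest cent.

Risk-neutral probability p = (e^0.05 − 0.8)/(1.3 − 0.8) = 0.2513/0.5000 = 0.5025
Terminal stock prices: S_uu = 202.8, S_ud = 124.8, S_dd = 76.8
Terminal payoffs (K − S): max(-101.8, 0) = 0, max(-23.8, 0) = 0, max(24.2, 0) = 24.2
Node u (S = 156): V_u = e^(−0.05)·[0.5025·0.0000 + 0.4975·0.0000] = 0.0000
Node d (S = 96): V_d = e^(−0.05)·[0.5025·0.0000 + 0.4975·24.2000] = 11.4514
Node 0 (S = 120): V_0 = e^(−0.05)·[0.5025·0.0000 + 0.4975·11.4514] = 5.4187

5.42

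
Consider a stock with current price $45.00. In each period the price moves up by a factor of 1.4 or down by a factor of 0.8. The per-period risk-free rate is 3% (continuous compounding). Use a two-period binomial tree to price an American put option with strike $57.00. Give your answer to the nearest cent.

Risk-neutral probability p = (e^0.03 − 0.8)/(1.4 − 0.8) = 0.2305/0.6000 = 0.3841
Terminal stock prices: S_uu = 88.2, S_ud = 50.4, S_dd = 28.8
Terminal payoffs (K − S): max(-31.2, 0) = 0, max(6.6, 0) = 6.6, max(28.2, 0) = 28.2
Node u (S = 63): continuation = e^(−0.03)·[0.3841·0.0000 + 0.6159·6.6000] = 3.9449; exercise value = 0.0000 ≤ continuation, so V_u = 3.9449
Node d (S = 36): continuation = e^(−0.03)·[0.3841·6.6000 + 0.6159·28.2000] = 19.3154; exercise value = 21.0000 > continuation, so V_d = 21.0000 (exercise)
Node 0 (S = 45): continuation = e^(−0.03)·[0.3841·3.9449 + 0.6159·21.0000] = 14.0222; exercise value = 12.0000 ≤ continuation, so V_0 = 14.0222

$14.02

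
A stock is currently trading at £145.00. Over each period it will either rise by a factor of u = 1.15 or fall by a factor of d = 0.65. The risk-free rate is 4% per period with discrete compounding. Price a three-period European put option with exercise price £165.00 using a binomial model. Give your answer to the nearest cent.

Risk-neutral probability p = (1 + 0.04 − 0.65)/(1.15 − 0.65) = 0.3900/0.5000 = 0.7800
Terminal stock prices: S_uuu = 220.5, S_uud = 124.6, S_udd = 70.45, S_ddd = 39.82
Terminal payoffs (K − S): max(-55.53, 0) = 0, max(40.35, 0) = 40.35, max(94.55, 0) = 94.55, max(125.2, 0) = 125.2
Node uu (S = 191.8): V_uu = 1/1.04·[0.7800·0.0000 + 0.2200·40.3544] = 8.5365
Node ud (S = 108.4): V_ud = 1/1.04·[0.7800·40.3544 + 0.2200·94.5481] = 50.2663
Node dd (S = 61.26): V_dd = 1/1.04·[0.7800·94.5481 + 0.2200·125.1794] = 97.3913
Node u (S = 166.8): V_u = 1/1.04·[0.7800·8.5365 + 0.2200·50.2663] = 17.0356
Node d (S = 94.25): V_d = 1/1.04·[0.7800·50.2663 + 0.2200·97.3913] = 58.3018
Node 0 (S = 145): V_0 = 1/1.04·[0.7800·17.0356 + 0.2200·58.3018] = 25.1098

£25.11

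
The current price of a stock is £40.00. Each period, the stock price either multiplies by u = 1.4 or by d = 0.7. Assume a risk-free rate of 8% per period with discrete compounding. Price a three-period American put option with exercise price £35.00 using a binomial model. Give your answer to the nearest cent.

Risk-neutral probability p = (1 + 0.08 − 0.7)/(1.4 − 0.7) = 0.3800/0.7000 = 0.5429
Terminal stock prices: S_uuu = 109.8, S_uud = 54.88, S_udd = 27.44, S_ddd = 13.72
Terminal payoffs (K − S): max(-74.76, 0) = 0, max(-19.88, 0) = 0, max(7.56, 0) = 7.56, max(21.28, 0) = 21.28
Node uu (S = 78.4): continuation = 1/1.08·[0.5429·0.0000 + 0.4571·0.0000] = 0.0000; exercise value = 0.0000 ≤ continuation, so V_uu = 0.0000
Node ud (S = 39.2): continuation = 1/1.08·[0.5429·0.0000 + 0.4571·7.5600] = 3.2000; exercise value = 0.0000 ≤ continuation, so V_ud = 3.2000
Node dd (S = 19.6): continuation = 1/1.08·[0.5429·7.5600 + 0.4571·21.2800] = 12.8074; exercise value = 15.4000 > continuation, so V_dd = 15.4000 (exercise)
Node u (S = 56): continuation = 1/1.08·[0.5429·0.0000 + 0.4571·3.2000] = 1.3545; exercise value = 0.0000 ≤ continuation, so V_u = 1.3545
Node d (S = 28): continuation = 1/1.08·[0.5429·3.2000 + 0.4571·15.4000] = 8.1270; exercise value = 7.0000 ≤ continuation, so V_d = 8.1270
Node 0 (S = 40): continuation = 1/1.08·[0.5429·1.3545 + 0.4571·8.1270] = 4.1208; exercise value = 0.0000 ≤ continuation, so V_0 = 4.1208

£4.12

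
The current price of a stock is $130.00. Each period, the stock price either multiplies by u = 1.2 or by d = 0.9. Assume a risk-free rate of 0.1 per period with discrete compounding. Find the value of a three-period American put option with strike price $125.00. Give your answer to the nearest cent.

$2.42

Risk-neutral probability p = (1 + 0.1 − 0.9)/(1.2 − 0.9) = 0.2000/0.3000 = 0.6667
Terminal stock prices: S_uuu = 224.6, S_uud = 168.5, S_udd = 126.4, S_ddd = 94.77
Terminal payoffs (K − S): max(-99.64, 0) = 0, max(-43.48, 0) = 0, max(-1.36, 0) = 0, max(30.23, 0) = 30.23
Node uu (S = 187.2): continuation = 1/1.1·[0.6667·0.0000 + 0.3333·0.0000] = 0.0000; exercise value = 0.0000 ≤ continuation, so V_uu = 0.0000
Node ud (S = 140.4): continuation = 1/1.1·[0.6667·0.0000 + 0.3333·0.0000] = 0.0000; exercise value = 0.0000 ≤ continuation, so V_ud = 0.0000
Node dd (S = 105.3): continuation = 1/1.1·[0.6667·0.0000 + 0.3333·30.2300] = 9.1606; exercise value = 19.7000 > continuation, so V_dd = 19.7000 (exercise)
Node u (S = 156): continuation = 1/1.1·[0.6667·0.0000 + 0.3333·0.0000] = 0.0000; exercise value = 0.0000 ≤ continuation, so V_u = 0.0000
Node d (S = 117): continuation = 1/1.1·[0.6667·0.0000 + 0.3333·19.7000] = 5.9697; exercise value = 8.0000 > continuation, so V_d = 8.0000 (exercise)
Node 0 (S = 130): continuation = 1/1.1·[0.6667·0.0000 + 0.3333·8.0000] = 2.4242; exercise value = 0.0000 ≤ continuation, so V_0 = 2.4242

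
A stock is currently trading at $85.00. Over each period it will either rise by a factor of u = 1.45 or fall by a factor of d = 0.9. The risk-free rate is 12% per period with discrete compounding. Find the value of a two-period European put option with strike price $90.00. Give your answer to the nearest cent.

$6.07

Risk-neutral probability p = (1 + 0.12 − 0.9)/(1.45 − 0.9) = 0.2200/0.5500 = 0.4000
Terminal stock prices: S_uu = 178.7, S_ud = 110.9, S_dd = 68.85
Terminal payoffs (K − S): max(-88.71, 0) = 0, max(-20.92, 0) = 0, max(21.15, 0) = 21.15
Node u (S = 123.2): V_u = 1/1.12·[0.4000·0.0000 + 0.6000·0.0000] = 0.0000
Node d (S = 76.5): V_d = 1/1.12·[0.4000·0.0000 + 0.6000·21.1500] = 11.3304
Node 0 (S = 85): V_0 = 1/1.12·[0.4000·0.0000 + 0.6000·11.3304] = 6.0698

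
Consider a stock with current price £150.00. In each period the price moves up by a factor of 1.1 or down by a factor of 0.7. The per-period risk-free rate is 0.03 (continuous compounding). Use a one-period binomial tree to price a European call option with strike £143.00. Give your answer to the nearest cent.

£17.64

Risk-neutral probability p = (e^0.03 − 0.7)/(1.1 − 0.7) = 0.3305/0.4000 = 0.8261
Terminal stock prices: S_u = 165, S_d = 105
Terminal payoffs (S − K): max(22, 0) = 22, max(-38, 0) = 0
Node 0 (S = 150): V_0 = e^(−0.03)·[0.8261·22.0000 + 0.1739·0.0000] = 17.6378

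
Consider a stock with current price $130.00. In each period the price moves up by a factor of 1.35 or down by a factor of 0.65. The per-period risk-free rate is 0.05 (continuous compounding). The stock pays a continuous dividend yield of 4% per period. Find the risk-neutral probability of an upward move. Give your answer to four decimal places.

Per-period risk-free factor R = e^0.05 = 1.0513; dividend-adjusted growth = e^(0.05−0.04) = 1.0101.
Risk-neutral probability p = (1.0101 − 0.65)/(1.35 − 0.65) = 0.3601/0.7000 = 0.5144

p = 0.5144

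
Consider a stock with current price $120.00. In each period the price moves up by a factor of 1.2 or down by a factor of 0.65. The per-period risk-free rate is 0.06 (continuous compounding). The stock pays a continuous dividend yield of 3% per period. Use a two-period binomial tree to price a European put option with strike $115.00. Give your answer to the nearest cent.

$13.51

Per-period risk-free factor R = e^0.06 = 1.0618; dividend-adjusted growth = e^(0.06−0.03) = 1.0305.
Risk-neutral probability p = (1.0305 − 0.65)/(1.2 − 0.65) = 0.3805/0.5500 = 0.6917
Terminal stock prices: S_uu = 172.8, S_ud = 93.6, S_dd = 50.7
Terminal payoffs (K − S): max(-57.8, 0) = 0, max(21.4, 0) = 21.4, max(64.3, 0) = 64.3
Node u (S = 144): V_u = e^(−0.06)·[0.6917·0.0000 + 0.3083·21.4000] = 6.2127
Node d (S = 78): V_d = e^(−0.06)·[0.6917·21.4000 + 0.3083·64.3000] = 32.6082
Node 0 (S = 120): V_0 = e^(−0.06)·[0.6917·6.2127 + 0.3083·32.6082] = 13.5138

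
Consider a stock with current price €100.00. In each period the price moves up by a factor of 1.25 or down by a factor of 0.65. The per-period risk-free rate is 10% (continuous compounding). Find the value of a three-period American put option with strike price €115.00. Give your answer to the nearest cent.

€17.36

Risk-neutral probability p = (e^0.1 − 0.65)/(1.25 − 0.65) = 0.4552/0.6000 = 0.7586
Terminal stock prices: S_uuu = 195.3, S_uud = 101.6, S_udd = 52.81, S_ddd = 27.46
Terminal payoffs (K − S): max(-80.31, 0) = 0, max(13.44, 0) = 13.44, max(62.19, 0) = 62.19, max(87.54, 0) = 87.54
Node uu (S = 156.2): continuation = e^(−0.1)·[0.7586·0.0000 + 0.2414·13.4375] = 2.9349; exercise value = 0.0000 ≤ continuation, so V_uu = 2.9349
Node ud (S = 81.25): continuation = e^(−0.1)·[0.7586·13.4375 + 0.2414·62.1875] = 22.8063; exercise value = 33.7500 > continuation, so V_ud = 33.7500 (exercise)
Node dd (S = 42.25): continuation = e^(−0.1)·[0.7586·62.1875 + 0.2414·87.5375] = 61.8063; exercise value = 72.7500 > continuation, so V_dd = 72.7500 (exercise)
Node u (S = 125): continuation = e^(−0.1)·[0.7586·2.9349 + 0.2414·33.7500] = 9.3860; exercise value = 0.0000 ≤ continuation, so V_u = 9.3860
Node d (S = 65): continuation = e^(−0.1)·[0.7586·33.7500 + 0.2414·72.7500] = 39.0563; exercise value = 50.0000 > continuation, so V_d = 50.0000 (exercise)
Node 0 (S = 100): continuation = e^(−0.1)·[0.7586·9.3860 + 0.2414·50.0000] = 17.3633; exercise value = 15.0000 ≤ continuation, so V_0 = 17.3633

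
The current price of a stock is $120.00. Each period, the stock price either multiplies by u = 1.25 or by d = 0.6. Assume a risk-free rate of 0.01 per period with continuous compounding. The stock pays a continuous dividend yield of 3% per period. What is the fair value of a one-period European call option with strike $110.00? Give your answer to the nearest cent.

Per-period risk-free factor R = e^0.01 = 1.0101; dividend-adjusted growth = e^(0.01−0.03) = 0.9802.
Risk-neutral probability p = (0.9802 − 0.6)/(1.25 − 0.6) = 0.3802/0.6500 = 0.5849
Terminal stock prices: S_u = 150, S_d = 72
Terminal payoffs (S − K): max(40, 0) = 40, max(-38, 0) = 0
Node 0 (S = 120): V_0 = e^(−0.01)·[0.5849·40.0000 + 0.4151·0.0000] = 23.1640

$23.16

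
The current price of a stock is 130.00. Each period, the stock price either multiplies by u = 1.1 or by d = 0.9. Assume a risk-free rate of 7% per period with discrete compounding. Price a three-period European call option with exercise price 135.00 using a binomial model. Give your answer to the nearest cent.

Risk-neutral probability p = (1 + 0.07 − 0.9)/(1.1 − 0.9) = 0.1700/0.2000 = 0.8500
Terminal stock prices: S_uuu = 173, S_uud = 141.6, S_udd = 115.8, S_ddd = 94.77
Terminal payoffs (S − K): max(38.03, 0) = 38.03, max(6.57, 0) = 6.57, max(-19.17, 0) = 0, max(-40.23, 0) = 0
Node uu (S = 157.3): V_uu = 1/1.07·[0.8500·38.0300 + 0.1500·6.5700] = 31.1318
Node ud (S = 128.7): V_ud = 1/1.07·[0.8500·6.5700 + 0.1500·0.0000] = 5.2192
Node dd (S = 105.3): V_dd = 1/1.07·[0.8500·0.0000 + 0.1500·0.0000] = 0.0000
Node u (S = 143): V_u = 1/1.07·[0.8500·31.1318 + 0.1500·5.2192] = 25.4625
Node d (S = 117): V_d = 1/1.07·[0.8500·5.2192 + 0.1500·0.0000] = 4.1461
Node 0 (S = 130): V_0 = 1/1.07·[0.8500·25.4625 + 0.1500·4.1461] = 20.8084

20.81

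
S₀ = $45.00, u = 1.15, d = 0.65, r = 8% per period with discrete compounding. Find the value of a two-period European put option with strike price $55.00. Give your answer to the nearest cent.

Risk-neutral probability p = (1 + 0.08 − 0.65)/(1.15 − 0.65) = 0.4300/0.5000 = 0.8600
Terminal stock prices: S_uu = 59.51, S_ud = 33.64, S_dd = 19.01
Terminal payoffs (K − S): max(-4.512, 0) = 0, max(21.36, 0) = 21.36, max(35.99, 0) = 35.99
Node u (S = 51.75): V_u = 1/1.08·[0.8600·0.0000 + 0.1400·21.3625] = 2.7692
Node d (S = 29.25): V_d = 1/1.08·[0.8600·21.3625 + 0.1400·35.9875] = 21.6759
Node 0 (S = 45): V_0 = 1/1.08·[0.8600·2.7692 + 0.1400·21.6759] = 5.0150

$5.01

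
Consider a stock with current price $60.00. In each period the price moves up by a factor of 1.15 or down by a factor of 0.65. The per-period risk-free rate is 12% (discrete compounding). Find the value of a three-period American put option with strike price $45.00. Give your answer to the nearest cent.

$0.36

Risk-neutral probability p = (1 + 0.12 − 0.65)/(1.15 − 0.65) = 0.4700/0.5000 = 0.9400
Terminal stock prices: S_uuu = 91.25, S_uud = 51.58, S_udd = 29.15, S_ddd = 16.48
Terminal payoffs (K − S): max(-46.25, 0) = 0, max(-6.578, 0) = 0, max(15.85, 0) = 15.85, max(28.52, 0) = 28.52
Node uu (S = 79.35): continuation = 1/1.12·[0.9400·0.0000 + 0.0600·0.0000] = 0.0000; exercise value = 0.0000 ≤ continuation, so V_uu = 0.0000
Node ud (S = 44.85): continuation = 1/1.12·[0.9400·0.0000 + 0.0600·15.8475] = 0.8490; exercise value = 0.1500 ≤ continuation, so V_ud = 0.8490
Node dd (S = 25.35): continuation = 1/1.12·[0.9400·15.8475 + 0.0600·28.5225] = 14.8286; exercise value = 19.6500 > continuation, so V_dd = 19.6500 (exercise)
Node u (S = 69): continuation = 1/1.12·[0.9400·0.0000 + 0.0600·0.8490] = 0.0455; exercise value = 0.0000 ≤ continuation, so V_u = 0.0455
Node d (S = 39): continuation = 1/1.12·[0.9400·0.8490 + 0.0600·19.6500] = 1.7652; exercise value = 6.0000 > continuation, so V_d = 6.0000 (exercise)
Node 0 (S = 60): continuation = 1/1.12·[0.9400·0.0455 + 0.0600·6.0000] = 0.3596; exercise value = 0.0000 ≤ continuation, so V_0 = 0.3596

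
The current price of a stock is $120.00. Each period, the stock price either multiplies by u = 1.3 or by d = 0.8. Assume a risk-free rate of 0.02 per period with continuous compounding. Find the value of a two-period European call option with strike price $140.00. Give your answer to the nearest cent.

Risk-neutral probability p = (e^0.02 − 0.8)/(1.3 − 0.8) = 0.2202/0.5000 = 0.4404
Terminal stock prices: S_uu = 202.8, S_ud = 124.8, S_dd = 76.8
Terminal payoffs (S − K): max(62.8, 0) = 62.8, max(-15.2, 0) = 0, max(-63.2, 0) = 0
Node u (S = 156): V_u = e^(−0.02)·[0.4404·62.8000 + 0.5596·0.0000] = 27.1096
Node d (S = 96): V_d = e^(−0.02)·[0.4404·0.0000 + 0.5596·0.0000] = 0.0000
Node 0 (S = 120): V_0 = e^(−0.02)·[0.4404·27.1096 + 0.5596·0.0000] = 11.7027

$11.70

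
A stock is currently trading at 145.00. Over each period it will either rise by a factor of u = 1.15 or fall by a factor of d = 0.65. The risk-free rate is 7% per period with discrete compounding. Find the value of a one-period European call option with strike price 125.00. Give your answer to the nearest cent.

32.78

Risk-neutral probability p = (1 + 0.07 − 0.65)/(1.15 − 0.65) = 0.4200/0.5000 = 0.8400
Terminal stock prices: S_u = 166.8, S_d = 94.25
Terminal payoffs (S − K): max(41.75, 0) = 41.75, max(-30.75, 0) = 0
Node 0 (S = 145): V_0 = 1/1.07·[0.8400·41.7500 + 0.1600·0.0000] = 32.7757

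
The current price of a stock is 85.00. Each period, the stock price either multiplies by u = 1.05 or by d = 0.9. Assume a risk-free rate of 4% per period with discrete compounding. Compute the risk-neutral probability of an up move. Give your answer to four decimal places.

Risk-neutral probability p = (1 + 0.04 − 0.9)/(1.05 − 0.9) = 0.1400/0.1500 = 0.9333

p = 0.9333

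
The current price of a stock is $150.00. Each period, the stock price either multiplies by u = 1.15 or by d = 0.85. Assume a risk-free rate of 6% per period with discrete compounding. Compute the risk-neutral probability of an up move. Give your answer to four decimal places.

p = 0.7000

Risk-neutral probability p = (1 + 0.06 − 0.85)/(1.15 − 0.85) = 0.2100/0.3000 = 0.7000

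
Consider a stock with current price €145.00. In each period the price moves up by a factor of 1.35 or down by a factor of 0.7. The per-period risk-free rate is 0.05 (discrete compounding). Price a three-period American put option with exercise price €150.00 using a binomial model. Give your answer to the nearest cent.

€26.68

Risk-neutral probability p = (1 + 0.05 − 0.7)/(1.35 − 0.7) = 0.3500/0.6500 = 0.5385
Terminal stock prices: S_uuu = 356.8, S_uud = 185, S_udd = 95.92, S_ddd = 49.73
Terminal payoffs (K − S): max(-206.8, 0) = 0, max(-34.98, 0) = 0, max(54.08, 0) = 54.08, max(100.3, 0) = 100.3
Node uu (S = 264.3): continuation = 1/1.05·[0.5385·0.0000 + 0.4615·0.0000] = 0.0000; exercise value = 0.0000 ≤ continuation, so V_uu = 0.0000
Node ud (S = 137): continuation = 1/1.05·[0.5385·0.0000 + 0.4615·54.0825] = 23.7725; exercise value = 12.9750 ≤ continuation, so V_ud = 23.7725
Node dd (S = 71.05): continuation = 1/1.05·[0.5385·54.0825 + 0.4615·100.2650] = 71.8071; exercise value = 78.9500 > continuation, so V_dd = 78.9500 (exercise)
Node u (S = 195.8): continuation = 1/1.05·[0.5385·0.0000 + 0.4615·23.7725] = 10.4495; exercise value = 0.0000 ≤ continuation, so V_u = 10.4495
Node d (S = 101.5): continuation = 1/1.05·[0.5385·23.7725 + 0.4615·78.9500] = 46.8943; exercise value = 48.5000 > continuation, so V_d = 48.5000 (exercise)
Node 0 (S = 145): continuation = 1/1.05·[0.5385·10.4495 + 0.4615·48.5000] = 26.6774; exercise value = 5.0000 ≤ continuation, so V_0 = 26.6774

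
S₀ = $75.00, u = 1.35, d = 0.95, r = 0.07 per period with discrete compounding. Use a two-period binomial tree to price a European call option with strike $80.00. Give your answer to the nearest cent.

Risk-neutral probability p = (1 + 0.07 − 0.95)/(1.35 − 0.95) = 0.1200/0.4000 = 0.3000
Terminal stock prices: S_uu = 136.7, S_ud = 96.19, S_dd = 67.69
Terminal payoffs (S − K): max(56.69, 0) = 56.69, max(16.19, 0) = 16.19, max(-12.31, 0) = 0
Node u (S = 101.2): V_u = 1/1.07·[0.3000·56.6875 + 0.7000·16.1875] = 26.4836
Node d (S = 71.25): V_d = 1/1.07·[0.3000·16.1875 + 0.7000·0.0000] = 4.5386
Node 0 (S = 75): V_0 = 1/1.07·[0.3000·26.4836 + 0.7000·4.5386] = 10.3945

$10.39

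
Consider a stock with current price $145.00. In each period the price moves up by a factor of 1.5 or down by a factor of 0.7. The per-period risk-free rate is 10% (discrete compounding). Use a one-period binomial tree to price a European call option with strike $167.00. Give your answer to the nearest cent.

$22.95

Risk-neutral probability p = (1 + 0.1 − 0.7)/(1.5 − 0.7) = 0.4000/0.8000 = 0.5000
Terminal stock prices: S_u = 217.5, S_d = 101.5
Terminal payoffs (S − K): max(50.5, 0) = 50.5, max(-65.5, 0) = 0
Node 0 (S = 145): V_0 = 1/1.1·[0.5000·50.5000 + 0.5000·0.0000] = 22.9545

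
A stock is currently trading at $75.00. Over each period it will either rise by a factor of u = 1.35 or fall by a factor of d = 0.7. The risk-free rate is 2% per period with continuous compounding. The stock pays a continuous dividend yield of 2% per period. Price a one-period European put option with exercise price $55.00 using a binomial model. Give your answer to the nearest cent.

Per-period risk-free factor R = e^0.02 = 1.0202; dividend-adjusted growth = e^(0.02−0.02) = 1.0000.
Risk-neutral probability p = (1.0000 − 0.7)/(1.35 − 0.7) = 0.3000/0.6500 = 0.4615
Terminal stock prices: S_u = 101.2, S_d = 52.5
Terminal payoffs (K − S): max(-46.25, 0) = 0, max(2.5, 0) = 2.5
Node 0 (S = 75): V_0 = e^(−0.02)·[0.4615·0.0000 + 0.5385·2.5000] = 1.3195

$1.32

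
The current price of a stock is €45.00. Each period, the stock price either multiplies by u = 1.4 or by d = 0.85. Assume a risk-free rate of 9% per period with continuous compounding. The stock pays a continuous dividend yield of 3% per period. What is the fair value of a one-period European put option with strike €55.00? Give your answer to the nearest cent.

€9.41

Per-period risk-free factor R = e^0.09 = 1.0942; dividend-adjusted growth = e^(0.09−0.03) = 1.0618.
Risk-neutral probability p = (1.0618 − 0.85)/(1.4 − 0.85) = 0.2118/0.5500 = 0.3852
Terminal stock prices: S_u = 63, S_d = 38.25
Terminal payoffs (K − S): max(-8, 0) = 0, max(16.75, 0) = 16.75
Node 0 (S = 45): V_0 = e^(−0.09)·[0.3852·0.0000 + 0.6148·16.7500] = 9.4122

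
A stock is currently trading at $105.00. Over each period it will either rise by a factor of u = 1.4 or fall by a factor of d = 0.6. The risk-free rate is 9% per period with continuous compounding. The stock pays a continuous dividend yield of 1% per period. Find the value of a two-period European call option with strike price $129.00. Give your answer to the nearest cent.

$23.41

Per-period risk-free factor R = e^0.09 = 1.0942; dividend-adjusted growth = e^(0.09−0.01) = 1.0833.
Risk-neutral probability p = (1.0833 − 0.6)/(1.4 − 0.6) = 0.4833/0.8000 = 0.6041
Terminal stock prices: S_uu = 205.8, S_ud = 88.2, S_dd = 37.8
Terminal payoffs (S − K): max(76.8, 0) = 76.8, max(-40.8, 0) = 0, max(-91.2, 0) = 0
Node u (S = 147): V_u = e^(−0.09)·[0.6041·76.8000 + 0.3959·0.0000] = 42.4023
Node d (S = 63): V_d = e^(−0.09)·[0.6041·0.0000 + 0.3959·0.0000] = 0.0000
Node 0 (S = 105): V_0 = e^(−0.09)·[0.6041·42.4023 + 0.3959·0.0000] = 23.4109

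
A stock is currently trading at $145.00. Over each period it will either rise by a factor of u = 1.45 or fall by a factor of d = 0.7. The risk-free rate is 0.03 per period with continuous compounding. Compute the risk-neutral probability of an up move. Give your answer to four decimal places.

p = 0.4406

Risk-neutral probability p = (e^0.03 − 0.7)/(1.45 − 0.7) = 0.3305/0.7500 = 0.4406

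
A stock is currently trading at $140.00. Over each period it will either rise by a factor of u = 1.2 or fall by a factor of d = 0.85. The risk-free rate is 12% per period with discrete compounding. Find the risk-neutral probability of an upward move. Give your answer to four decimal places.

p = 0.7714

Risk-neutral probability p = (1 + 0.12 − 0.85)/(1.2 − 0.85) = 0.2700/0.3500 = 0.7714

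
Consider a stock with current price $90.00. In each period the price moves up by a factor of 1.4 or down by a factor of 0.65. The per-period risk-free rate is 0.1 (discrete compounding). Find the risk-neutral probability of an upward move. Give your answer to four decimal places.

p = 0.6000

Risk-neutral probability p = (1 + 0.1 − 0.65)/(1.4 − 0.65) = 0.4500/0.7500 = 0.6000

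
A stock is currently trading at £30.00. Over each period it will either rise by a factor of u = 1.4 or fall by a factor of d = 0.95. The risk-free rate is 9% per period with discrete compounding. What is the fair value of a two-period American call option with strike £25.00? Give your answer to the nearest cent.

£8.96

Risk-neutral probability p = (1 + 0.09 − 0.95)/(1.4 − 0.95) = 0.1400/0.4500 = 0.3111
Terminal stock prices: S_uu = 58.8, S_ud = 39.9, S_dd = 27.07
Terminal payoffs (S − K): max(33.8, 0) = 33.8, max(14.9, 0) = 14.9, max(2.075, 0) = 2.075
Node u (S = 42): continuation = 1/1.09·[0.3111·33.8000 + 0.6889·14.9000] = 19.0642; exercise value = 17.0000 ≤ continuation, so V_u = 19.0642
Node d (S = 28.5): continuation = 1/1.09·[0.3111·14.9000 + 0.6889·2.0750] = 5.5642; exercise value = 3.5000 ≤ continuation, so V_d = 5.5642
Node 0 (S = 30): continuation = 1/1.09·[0.3111·19.0642 + 0.6889·5.5642] = 8.9580; exercise value = 5.0000 ≤ continuation, so V_0 = 8.9580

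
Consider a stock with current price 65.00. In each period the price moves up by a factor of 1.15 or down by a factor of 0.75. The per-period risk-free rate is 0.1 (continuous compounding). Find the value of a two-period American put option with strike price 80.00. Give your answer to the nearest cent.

15.00

Risk-neutral probability p = (e^0.1 − 0.75)/(1.15 − 0.75) = 0.3552/0.4000 = 0.8879
Terminal stock prices: S_uu = 85.96, S_ud = 56.06, S_dd = 36.56
Terminal payoffs (K − S): max(-5.962, 0) = 0, max(23.94, 0) = 23.94, max(43.44, 0) = 43.44
Node u (S = 74.75): continuation = e^(−0.1)·[0.8879·0.0000 + 0.1121·23.9375] = 2.4274; exercise value = 5.2500 > continuation, so V_u = 5.2500 (exercise)
Node d (S = 48.75): continuation = e^(−0.1)·[0.8879·23.9375 + 0.1121·43.4375] = 23.6370; exercise value = 31.2500 > continuation, so V_d = 31.2500 (exercise)
Node 0 (S = 65): continuation = e^(−0.1)·[0.8879·5.2500 + 0.1121·31.2500] = 7.3870; exercise value = 15.0000 > continuation, so V_0 = 15.0000 (exercise)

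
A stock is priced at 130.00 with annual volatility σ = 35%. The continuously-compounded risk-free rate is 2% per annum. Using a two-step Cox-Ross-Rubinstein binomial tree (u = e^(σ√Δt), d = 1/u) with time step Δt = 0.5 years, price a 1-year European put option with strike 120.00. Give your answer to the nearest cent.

CRR parameters: u = e^(σ√Δt) = e^(0.35·√0.5) = 1.2808, d = 1/u = 0.7808
Per-period rate: rΔt = 0.02·0.5 = 0.01, so R = e^0.01 = 1.0101
Risk-neutral probability p = (e^0.01 − 0.7808)/(1.2808 − 0.7808) = 0.2293/0.5000 = 0.4585
Terminal stock prices: S_uu = 213.3, S_ud = 130, S_dd = 79.25
Terminal payoffs (K − S): max(-93.26, 0) = 0, max(-10, 0) = 0, max(40.75, 0) = 40.75
Node u (S = 166.5): V_u = e^(−0.01)·[0.4585·0.0000 + 0.5415·0.0000] = 0.0000
Node d (S = 101.5): V_d = e^(−0.01)·[0.4585·0.0000 + 0.5415·40.7538] = 21.8470
Node 0 (S = 130): V_0 = e^(−0.01)·[0.4585·0.0000 + 0.5415·21.8470] = 11.7115

11.71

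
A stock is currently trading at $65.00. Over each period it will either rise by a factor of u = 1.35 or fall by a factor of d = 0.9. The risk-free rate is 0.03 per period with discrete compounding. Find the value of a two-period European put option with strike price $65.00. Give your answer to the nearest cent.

$5.89

Risk-neutral probability p = (1 + 0.03 − 0.9)/(1.35 − 0.9) = 0.1300/0.4500 = 0.2889
Terminal stock prices: S_uu = 118.5, S_ud = 78.98, S_dd = 52.65
Terminal payoffs (K − S): max(-53.46, 0) = 0, max(-13.98, 0) = 0, max(12.35, 0) = 12.35
Node u (S = 87.75): V_u = 1/1.03·[0.2889·0.0000 + 0.7111·0.0000] = 0.0000
Node d (S = 58.5): V_d = 1/1.03·[0.2889·0.0000 + 0.7111·12.3500] = 8.5264
Node 0 (S = 65): V_0 = 1/1.03·[0.2889·0.0000 + 0.7111·8.5264] = 5.8866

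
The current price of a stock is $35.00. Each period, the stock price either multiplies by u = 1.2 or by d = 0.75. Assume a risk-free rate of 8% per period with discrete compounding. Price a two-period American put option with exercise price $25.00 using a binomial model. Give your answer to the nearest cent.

Risk-neutral probability p = (1 + 0.08 − 0.75)/(1.2 − 0.75) = 0.3300/0.4500 = 0.7333
Terminal stock prices: S_uu = 50.4, S_ud = 31.5, S_dd = 19.69
Terminal payoffs (K − S): max(-25.4, 0) = 0, max(-6.5, 0) = 0, max(5.312, 0) = 5.312
Node u (S = 42): continuation = 1/1.08·[0.7333·0.0000 + 0.2667·0.0000] = 0.0000; exercise value = 0.0000 ≤ continuation, so V_u = 0.0000
Node d (S = 26.25): continuation = 1/1.08·[0.7333·0.0000 + 0.2667·5.3125] = 1.3117; exercise value = 0.0000 ≤ continuation, so V_d = 1.3117
Node 0 (S = 35): continuation = 1/1.08·[0.7333·0.0000 + 0.2667·1.3117] = 0.3239; exercise value = 0.0000 ≤ continuation, so V_0 = 0.3239

$0.32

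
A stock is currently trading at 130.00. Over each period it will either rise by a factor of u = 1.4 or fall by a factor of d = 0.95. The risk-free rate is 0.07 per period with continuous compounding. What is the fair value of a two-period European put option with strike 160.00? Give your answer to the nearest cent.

19.65

Risk-neutral probability p = (e^0.07 − 0.95)/(1.4 − 0.95) = 0.1225/0.4500 = 0.2722
Terminal stock prices: S_uu = 254.8, S_ud = 172.9, S_dd = 117.3
Terminal payoffs (K − S): max(-94.8, 0) = 0, max(-12.9, 0) = 0, max(42.67, 0) = 42.67
Node u (S = 182): V_u = e^(−0.07)·[0.2722·0.0000 + 0.7278·0.0000] = 0.0000
Node d (S = 123.5): V_d = e^(−0.07)·[0.2722·0.0000 + 0.7278·42.6750] = 28.9575
Node 0 (S = 130): V_0 = e^(−0.07)·[0.2722·0.0000 + 0.7278·28.9575] = 19.6493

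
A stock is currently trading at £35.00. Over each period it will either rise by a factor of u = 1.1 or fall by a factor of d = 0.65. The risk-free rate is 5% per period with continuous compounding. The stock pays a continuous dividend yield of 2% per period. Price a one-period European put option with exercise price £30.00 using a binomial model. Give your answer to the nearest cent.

Per-period risk-free factor R = e^0.05 = 1.0513; dividend-adjusted growth = e^(0.05−0.02) = 1.0305.
Risk-neutral probability p = (1.0305 − 0.65)/(1.1 − 0.65) = 0.3805/0.4500 = 0.8455
Terminal stock prices: S_u = 38.5, S_d = 22.75
Terminal payoffs (K − S): max(-8.5, 0) = 0, max(7.25, 0) = 7.25
Node 0 (S = 35): V_0 = e^(−0.05)·[0.8455·0.0000 + 0.1545·7.2500] = 1.0658

£1.07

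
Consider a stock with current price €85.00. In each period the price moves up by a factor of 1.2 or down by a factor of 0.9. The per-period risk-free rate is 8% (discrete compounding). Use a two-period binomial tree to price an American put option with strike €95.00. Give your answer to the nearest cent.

€10.00

Risk-neutral probability p = (1 + 0.08 − 0.9)/(1.2 − 0.9) = 0.1800/0.3000 = 0.6000
Terminal stock prices: S_uu = 122.4, S_ud = 91.8, S_dd = 68.85
Terminal payoffs (K − S): max(-27.4, 0) = 0, max(3.2, 0) = 3.2, max(26.15, 0) = 26.15
Node u (S = 102): continuation = 1/1.08·[0.6000·0.0000 + 0.4000·3.2000] = 1.1852; exercise value = 0.0000 ≤ continuation, so V_u = 1.1852
Node d (S = 76.5): continuation = 1/1.08·[0.6000·3.2000 + 0.4000·26.1500] = 11.4630; exercise value = 18.5000 > continuation, so V_d = 18.5000 (exercise)
Node 0 (S = 85): continuation = 1/1.08·[0.6000·1.1852 + 0.4000·18.5000] = 7.5103; exercise value = 10.0000 > continuation, so V_0 = 10.0000 (exercise)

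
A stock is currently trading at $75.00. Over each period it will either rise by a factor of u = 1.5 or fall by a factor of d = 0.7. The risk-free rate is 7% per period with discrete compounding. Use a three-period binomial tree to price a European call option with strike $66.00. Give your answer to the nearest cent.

$29.79

Risk-neutral probability p = (1 + 0.07 − 0.7)/(1.5 − 0.7) = 0.3700/0.8000 = 0.4625
Terminal stock prices: S_uuu = 253.1, S_uud = 118.1, S_udd = 55.12, S_ddd = 25.72
Terminal payoffs (S − K): max(187.1, 0) = 187.1, max(52.12, 0) = 52.12, max(-10.88, 0) = 0, max(-40.28, 0) = 0
Node uu (S = 168.8): V_uu = 1/1.07·[0.4625·187.1250 + 0.5375·52.1250] = 107.0678
Node ud (S = 78.75): V_ud = 1/1.07·[0.4625·52.1250 + 0.5375·0.0000] = 22.5307
Node dd (S = 36.75): V_dd = 1/1.07·[0.4625·0.0000 + 0.5375·0.0000] = 0.0000
Node u (S = 112.5): V_u = 1/1.07·[0.4625·107.0678 + 0.5375·22.5307] = 57.5973
Node d (S = 52.5): V_d = 1/1.07·[0.4625·22.5307 + 0.5375·0.0000] = 9.7387
Node 0 (S = 75): V_0 = 1/1.07·[0.4625·57.5973 + 0.5375·9.7387] = 29.7881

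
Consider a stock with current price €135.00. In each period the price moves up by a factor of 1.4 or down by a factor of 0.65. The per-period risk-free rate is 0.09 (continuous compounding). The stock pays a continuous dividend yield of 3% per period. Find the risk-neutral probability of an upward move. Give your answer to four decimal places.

Per-period risk-free factor R = e^0.09 = 1.0942; dividend-adjusted growth = e^(0.09−0.03) = 1.0618.
Risk-neutral probability p = (1.0618 − 0.65)/(1.4 − 0.65) = 0.4118/0.7500 = 0.5491

p = 0.5491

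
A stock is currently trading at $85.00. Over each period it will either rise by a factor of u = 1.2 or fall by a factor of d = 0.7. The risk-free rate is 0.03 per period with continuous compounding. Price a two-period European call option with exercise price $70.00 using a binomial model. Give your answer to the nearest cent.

Risk-neutral probability p = (e^0.03 − 0.7)/(1.2 − 0.7) = 0.3305/0.5000 = 0.6609
Terminal stock prices: S_uu = 122.4, S_ud = 71.4, S_dd = 41.65
Terminal payoffs (S − K): max(52.4, 0) = 52.4, max(1.4, 0) = 1.4, max(-28.35, 0) = 0
Node u (S = 102): V_u = e^(−0.03)·[0.6609·52.4000 + 0.3391·1.4000] = 34.0688
Node d (S = 59.5): V_d = e^(−0.03)·[0.6609·1.4000 + 0.3391·0.0000] = 0.8979
Node 0 (S = 85): V_0 = e^(−0.03)·[0.6609·34.0688 + 0.3391·0.8979] = 22.1464

$22.15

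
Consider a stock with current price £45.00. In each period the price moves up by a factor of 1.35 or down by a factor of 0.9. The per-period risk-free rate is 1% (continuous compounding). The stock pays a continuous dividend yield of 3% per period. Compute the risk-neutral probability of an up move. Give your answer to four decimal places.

p = 0.1782

Per-period risk-free factor R = e^0.01 = 1.0101; dividend-adjusted growth = e^(0.01−0.03) = 0.9802.
Risk-neutral probability p = (0.9802 − 0.9)/(1.35 − 0.9) = 0.0802/0.4500 = 0.1782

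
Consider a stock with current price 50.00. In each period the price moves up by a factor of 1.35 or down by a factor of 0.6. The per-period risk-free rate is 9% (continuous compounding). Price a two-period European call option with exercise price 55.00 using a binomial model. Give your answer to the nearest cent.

Risk-neutral probability p = (e^0.09 − 0.6)/(1.35 − 0.6) = 0.4942/0.7500 = 0.6589
Terminal stock prices: S_uu = 91.13, S_ud = 40.5, S_dd = 18
Terminal payoffs (S − K): max(36.13, 0) = 36.13, max(-14.5, 0) = 0, max(-37, 0) = 0
Node u (S = 67.5): V_u = e^(−0.09)·[0.6589·36.1250 + 0.3411·0.0000] = 21.7541
Node d (S = 30): V_d = e^(−0.09)·[0.6589·0.0000 + 0.3411·0.0000] = 0.0000
Node 0 (S = 50): V_0 = e^(−0.09)·[0.6589·21.7541 + 0.3411·0.0000] = 13.1000

13.10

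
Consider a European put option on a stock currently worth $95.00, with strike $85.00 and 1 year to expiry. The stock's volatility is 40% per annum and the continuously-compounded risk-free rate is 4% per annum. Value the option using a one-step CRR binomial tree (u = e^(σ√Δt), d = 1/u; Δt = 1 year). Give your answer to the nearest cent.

CRR parameters: u = e^(σ√Δt) = e^(0.4·√1) = 1.4918, d = 1/u = 0.6703
Per-period rate: rΔt = 0.04·1 = 0.04, so R = e^0.04 = 1.0408
Risk-neutral probability p = (e^0.04 − 0.6703)/(1.4918 − 0.6703) = 0.3705/0.8215 = 0.4510
Terminal stock prices: S_u = 141.7, S_d = 63.68
Terminal payoffs (K − S): max(-56.72, 0) = 0, max(21.32, 0) = 21.32
Node 0 (S = 95): V_0 = e^(−0.04)·[0.4510·0.0000 + 0.5490·21.3196] = 11.2457

$11.25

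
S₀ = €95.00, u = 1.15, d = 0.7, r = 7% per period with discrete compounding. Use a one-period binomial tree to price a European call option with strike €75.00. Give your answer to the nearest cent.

Risk-neutral probability p = (1 + 0.07 − 0.7)/(1.15 − 0.7) = 0.3700/0.4500 = 0.8222
Terminal stock prices: S_u = 109.2, S_d = 66.5
Terminal payoffs (S − K): max(34.25, 0) = 34.25, max(-8.5, 0) = 0
Node 0 (S = 95): V_0 = 1/1.07·[0.8222·34.2500 + 0.1778·0.0000] = 26.3188

€26.32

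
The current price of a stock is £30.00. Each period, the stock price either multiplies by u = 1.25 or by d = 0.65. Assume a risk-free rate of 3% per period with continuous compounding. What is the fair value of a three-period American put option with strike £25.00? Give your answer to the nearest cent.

£2.97

Risk-neutral probability p = (e^0.03 − 0.65)/(1.25 − 0.65) = 0.3805/0.6000 = 0.6341
Terminal stock prices: S_uuu = 58.59, S_uud = 30.47, S_udd = 15.84, S_ddd = 8.239
Terminal payoffs (K − S): max(-33.59, 0) = 0, max(-5.469, 0) = 0, max(9.156, 0) = 9.156, max(16.76, 0) = 16.76
Node uu (S = 46.88): continuation = e^(−0.03)·[0.6341·0.0000 + 0.3659·0.0000] = 0.0000; exercise value = 0.0000 ≤ continuation, so V_uu = 0.0000
Node ud (S = 24.38): continuation = e^(−0.03)·[0.6341·0.0000 + 0.3659·9.1562] = 3.2513; exercise value = 0.6250 ≤ continuation, so V_ud = 3.2513
Node dd (S = 12.68): continuation = e^(−0.03)·[0.6341·9.1562 + 0.3659·16.7613] = 11.5861; exercise value = 12.3250 > continuation, so V_dd = 12.3250 (exercise)
Node u (S = 37.5): continuation = e^(−0.03)·[0.6341·0.0000 + 0.3659·3.2513] = 1.1545; exercise value = 0.0000 ≤ continuation, so V_u = 1.1545
Node d (S = 19.5): continuation = e^(−0.03)·[0.6341·3.2513 + 0.3659·12.3250] = 6.3773; exercise value = 5.5000 ≤ continuation, so V_d = 6.3773
Node 0 (S = 30): continuation = e^(−0.03)·[0.6341·1.1545 + 0.3659·6.3773] = 2.9750; exercise value = 0.0000 ≤ continuation, so V_0 = 2.9750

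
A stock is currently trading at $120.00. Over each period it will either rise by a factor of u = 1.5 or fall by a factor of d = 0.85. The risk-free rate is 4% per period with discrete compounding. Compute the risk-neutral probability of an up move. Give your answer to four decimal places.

Risk-neutral probability p = (1 + 0.04 − 0.85)/(1.5 − 0.85) = 0.1900/0.6500 = 0.2923

p = 0.2923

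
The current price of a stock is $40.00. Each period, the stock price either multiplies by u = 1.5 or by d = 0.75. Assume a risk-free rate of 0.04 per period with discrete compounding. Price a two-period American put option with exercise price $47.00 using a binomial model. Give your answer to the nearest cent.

Risk-neutral probability p = (1 + 0.04 − 0.75)/(1.5 − 0.75) = 0.2900/0.7500 = 0.3867
Terminal stock prices: S_uu = 90, S_ud = 45, S_dd = 22.5
Terminal payoffs (K − S): max(-43, 0) = 0, max(2, 0) = 2, max(24.5, 0) = 24.5
Node u (S = 60): continuation = 1/1.04·[0.3867·0.0000 + 0.6133·2.0000] = 1.1795; exercise value = 0.0000 ≤ continuation, so V_u = 1.1795
Node d (S = 30): continuation = 1/1.04·[0.3867·2.0000 + 0.6133·24.5000] = 15.1923; exercise value = 17.0000 > continuation, so V_d = 17.0000 (exercise)
Node 0 (S = 40): continuation = 1/1.04·[0.3867·1.1795 + 0.6133·17.0000] = 10.4642; exercise value = 7.0000 ≤ continuation, so V_0 = 10.4642

$10.46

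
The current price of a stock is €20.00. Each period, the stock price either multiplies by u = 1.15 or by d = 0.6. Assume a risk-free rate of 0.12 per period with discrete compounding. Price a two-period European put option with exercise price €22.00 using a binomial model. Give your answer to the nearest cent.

Risk-neutral probability p = (1 + 0.12 − 0.6)/(1.15 − 0.6) = 0.5200/0.5500 = 0.9455
Terminal stock prices: S_uu = 26.45, S_ud = 13.8, S_dd = 7.2
Terminal payoffs (K − S): max(-4.45, 0) = 0, max(8.2, 0) = 8.2, max(14.8, 0) = 14.8
Node u (S = 23): V_u = 1/1.12·[0.9455·0.0000 + 0.0545·8.2000] = 0.3994
Node d (S = 12): V_d = 1/1.12·[0.9455·8.2000 + 0.0545·14.8000] = 7.6429
Node 0 (S = 20): V_0 = 1/1.12·[0.9455·0.3994 + 0.0545·7.6429] = 0.7093

€0.71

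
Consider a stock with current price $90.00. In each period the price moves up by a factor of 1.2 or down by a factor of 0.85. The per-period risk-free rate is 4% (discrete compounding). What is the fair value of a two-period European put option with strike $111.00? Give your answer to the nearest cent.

Risk-neutral probability p = (1 + 0.04 − 0.85)/(1.2 − 0.85) = 0.1900/0.3500 = 0.5429
Terminal stock prices: S_uu = 129.6, S_ud = 91.8, S_dd = 65.02
Terminal payoffs (K − S): max(-18.6, 0) = 0, max(19.2, 0) = 19.2, max(45.98, 0) = 45.98
Node u (S = 108): V_u = 1/1.04·[0.5429·0.0000 + 0.4571·19.2000] = 8.4396
Node d (S = 76.5): V_d = 1/1.04·[0.5429·19.2000 + 0.4571·45.9750] = 30.2308
Node 0 (S = 90): V_0 = 1/1.04·[0.5429·8.4396 + 0.4571·30.2308] = 17.6935

$17.69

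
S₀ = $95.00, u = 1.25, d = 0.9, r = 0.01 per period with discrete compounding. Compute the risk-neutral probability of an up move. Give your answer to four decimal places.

p = 0.3143

Risk-neutral probability p = (1 + 0.01 − 0.9)/(1.25 − 0.9) = 0.1100/0.3500 = 0.3143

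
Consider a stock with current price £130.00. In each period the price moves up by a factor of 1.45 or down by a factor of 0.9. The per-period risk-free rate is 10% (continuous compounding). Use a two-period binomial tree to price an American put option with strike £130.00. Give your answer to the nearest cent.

£7.95

Risk-neutral probability p = (e^0.1 − 0.9)/(1.45 − 0.9) = 0.2052/0.5500 = 0.3730
Terminal stock prices: S_uu = 273.3, S_ud = 169.7, S_dd = 105.3
Terminal payoffs (K − S): max(-143.3, 0) = 0, max(-39.65, 0) = 0, max(24.7, 0) = 24.7
Node u (S = 188.5): continuation = e^(−0.1)·[0.3730·0.0000 + 0.6270·0.0000] = 0.0000; exercise value = 0.0000 ≤ continuation, so V_u = 0.0000
Node d (S = 117): continuation = e^(−0.1)·[0.3730·0.0000 + 0.6270·24.7000] = 14.0123; exercise value = 13.0000 ≤ continuation, so V_d = 14.0123
Node 0 (S = 130): continuation = e^(−0.1)·[0.3730·0.0000 + 0.6270·14.0123] = 7.9491; exercise value = 0.0000 ≤ continuation, so V_0 = 7.9491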